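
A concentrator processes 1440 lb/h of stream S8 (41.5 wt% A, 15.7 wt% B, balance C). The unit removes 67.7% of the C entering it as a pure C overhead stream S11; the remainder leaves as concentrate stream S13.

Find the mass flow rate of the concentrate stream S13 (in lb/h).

1023 lb/h

C entering = 1440×0.428 = 616.32 lb/h; overhead removed = 0.677×616.32 = 417.25 lb/h.
Concentrate = 1440 − 417.25 = 1022.8 lb/h.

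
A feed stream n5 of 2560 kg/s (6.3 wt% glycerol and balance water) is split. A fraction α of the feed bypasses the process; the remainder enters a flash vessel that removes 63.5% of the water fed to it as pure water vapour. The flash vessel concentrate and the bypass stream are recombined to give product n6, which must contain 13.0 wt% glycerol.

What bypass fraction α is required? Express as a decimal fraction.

All 2560×0.063 = 161.28 kg/s of glycerol reaches n6, so n6 = 161.28/0.130 = 1240.6 kg/s and vapour = 1319.4 kg/s.
The evaporator receives (1−α)·2560 of feed at 0.937 water and removes 0.635 of that water:
0.635×0.937×(1−α)×2560 = 1319.4
(1−α) = 1319.4/1523.2 = 0.8662;  α = 0.1338.

0.134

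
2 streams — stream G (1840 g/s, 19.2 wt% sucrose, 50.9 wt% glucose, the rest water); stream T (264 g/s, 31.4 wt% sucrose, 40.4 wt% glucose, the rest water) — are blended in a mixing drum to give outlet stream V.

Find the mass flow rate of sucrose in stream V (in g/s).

436.2 g/s

sucrose out = sucrose in = 1840×0.192 + 264×0.314 = 436.18 g/s.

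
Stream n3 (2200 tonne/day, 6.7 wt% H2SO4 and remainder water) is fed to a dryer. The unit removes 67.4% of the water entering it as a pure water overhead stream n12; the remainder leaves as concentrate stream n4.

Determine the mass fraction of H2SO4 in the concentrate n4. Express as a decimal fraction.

0.181

H2SO4 is not removed: 2200×0.067 = 147.4 tonne/day of H2SO4 enters n4.
water entering = 2200×0.933 = 2052.6 tonne/day; overhead removed = 0.674×2052.6 = 1383.5 tonne/day.
Concentrate = 2200 − 1383.5 = 816.55 tonne/day.
Mass fraction = 147.4/816.55 = 0.181.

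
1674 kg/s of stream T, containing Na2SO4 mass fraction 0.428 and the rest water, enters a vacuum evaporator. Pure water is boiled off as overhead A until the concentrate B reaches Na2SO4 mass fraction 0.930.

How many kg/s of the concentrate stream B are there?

Na2SO4 is conserved: 1674×0.428 = 716.47 kg/s all reports to the concentrate.
Concentrate = 716.47/(target fraction) = 770.4 kg/s.

770.4 kg/s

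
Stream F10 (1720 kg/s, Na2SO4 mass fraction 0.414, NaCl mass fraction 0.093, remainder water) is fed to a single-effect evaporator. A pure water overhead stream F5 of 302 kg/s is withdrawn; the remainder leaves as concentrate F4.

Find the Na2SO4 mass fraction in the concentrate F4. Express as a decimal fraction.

Na2SO4 is not removed: 1720×0.414 = 712.08 kg/s of Na2SO4 enters F4.
Concentrate = 1720 − 302 = 1418 kg/s.
Mass fraction = 712.08/1418 = 0.502.

0.502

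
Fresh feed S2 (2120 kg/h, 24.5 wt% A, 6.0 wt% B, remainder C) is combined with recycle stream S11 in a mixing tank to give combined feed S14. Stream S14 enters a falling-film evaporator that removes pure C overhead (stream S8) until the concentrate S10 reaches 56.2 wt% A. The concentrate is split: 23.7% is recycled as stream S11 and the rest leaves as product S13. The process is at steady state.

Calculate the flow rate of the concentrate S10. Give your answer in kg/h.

1211 kg/h

Overall A balance (none leaves overhead): A in fresh feed = A in product, i.e. 2120×0.245 = (1−0.237)·S10·0.562.
S10 = 519.4/(0.562×0.763) = 1211.3 kg/h.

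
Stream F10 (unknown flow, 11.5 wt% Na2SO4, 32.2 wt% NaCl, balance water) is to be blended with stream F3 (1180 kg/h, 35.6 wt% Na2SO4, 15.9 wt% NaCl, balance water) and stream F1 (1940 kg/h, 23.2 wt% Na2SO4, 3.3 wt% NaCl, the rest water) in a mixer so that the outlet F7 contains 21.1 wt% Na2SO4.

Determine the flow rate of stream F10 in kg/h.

2207 kg/h

Let F10 be the unknown flow. Total out = 3120 + F10.
Na2SO4 balance: 870.16 + 0.115·F10 = 0.211·(3120 + F10)
(0.115 − 0.211)·F10 = 0.211×3120 − 870.16 = -211.84
F10 = -211.84 / -0.096 = 2206.7 kg/h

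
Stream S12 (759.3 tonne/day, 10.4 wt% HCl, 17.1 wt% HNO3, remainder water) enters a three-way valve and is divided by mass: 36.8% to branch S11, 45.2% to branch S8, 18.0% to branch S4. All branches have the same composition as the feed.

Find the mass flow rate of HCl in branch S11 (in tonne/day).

29.06 tonne/day

Branch S11 total = 0.368×759.3 = 279.42 tonne/day.
HCl in S11 = 0.104×279.42 = 29.06 tonne/day.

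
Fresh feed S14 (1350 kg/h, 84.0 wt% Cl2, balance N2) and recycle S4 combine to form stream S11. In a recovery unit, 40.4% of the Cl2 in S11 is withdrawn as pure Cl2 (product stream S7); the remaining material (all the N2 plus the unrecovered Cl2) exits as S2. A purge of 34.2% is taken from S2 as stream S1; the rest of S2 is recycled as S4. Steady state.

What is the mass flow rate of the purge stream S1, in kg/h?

596.3 kg/h

N2 enters only via S14 and leaves only via the purge: 1350×0.160 = 0.342×(N2 in S2), and the recovery unit passes all N2, so N2 in S11 = N2 in S2 = 631.58 kg/h.
Cl2 in S11: m_A = 1350×0.840 + (1−0.342)·(1−0.404)·m_A, so m_A = 1134/0.6078 = 1865.6 kg/h.
S2 = (1−0.404)×1865.6 + 631.58 = 1743.5 kg/h.
Purge S1 = 0.342×1743.5 = 596.28 kg/h.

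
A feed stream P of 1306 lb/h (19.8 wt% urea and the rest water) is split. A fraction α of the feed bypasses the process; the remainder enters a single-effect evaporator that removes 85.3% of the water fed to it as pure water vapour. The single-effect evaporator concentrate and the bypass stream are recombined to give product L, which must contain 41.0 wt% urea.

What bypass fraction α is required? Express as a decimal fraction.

All 1306×0.198 = 258.59 lb/h of urea reaches L, so L = 258.59/0.410 = 630.7 lb/h and vapour = 675.3 lb/h.
The evaporator receives (1−α)·1306 of feed at 0.802 water and removes 0.853 of that water:
0.853×0.802×(1−α)×1306 = 675.3
(1−α) = 675.3/893.44 = 0.7558;  α = 0.2442.

0.244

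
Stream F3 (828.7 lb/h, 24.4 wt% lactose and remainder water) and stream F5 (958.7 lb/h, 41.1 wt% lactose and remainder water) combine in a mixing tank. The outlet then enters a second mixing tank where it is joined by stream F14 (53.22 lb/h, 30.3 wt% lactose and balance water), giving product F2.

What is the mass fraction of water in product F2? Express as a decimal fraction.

Overall, product flow = 1840.6 lb/h.
water in = 828.7×0.756 + 958.7×0.589 + 53.22×0.697 = 1228.3 lb/h.
water fraction in F2 = 0.6673.

0.6673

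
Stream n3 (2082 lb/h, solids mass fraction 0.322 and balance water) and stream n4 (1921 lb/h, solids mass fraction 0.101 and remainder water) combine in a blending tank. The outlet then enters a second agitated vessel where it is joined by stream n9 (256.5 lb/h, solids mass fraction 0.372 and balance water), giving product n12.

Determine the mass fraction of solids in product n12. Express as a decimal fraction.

Overall, product flow = 4259.5 lb/h.
solids in = 2082×0.322 + 1921×0.101 + 256.5×0.372 = 959.84 lb/h.
solids fraction in n12 = 0.225.

0.225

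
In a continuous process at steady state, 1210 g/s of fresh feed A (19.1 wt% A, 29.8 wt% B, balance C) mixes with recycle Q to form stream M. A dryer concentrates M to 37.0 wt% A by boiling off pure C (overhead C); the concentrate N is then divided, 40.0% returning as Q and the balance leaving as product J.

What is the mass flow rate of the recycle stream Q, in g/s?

416.4 g/s

Overall A balance (none leaves overhead): A in fresh feed = A in product, i.e. 1210×0.191 = (1−0.400)·N·0.370.
N = 231.11/(0.370×0.600) = 1041 g/s.
Recycle Q = 0.400×1041 = 416.41 g/s.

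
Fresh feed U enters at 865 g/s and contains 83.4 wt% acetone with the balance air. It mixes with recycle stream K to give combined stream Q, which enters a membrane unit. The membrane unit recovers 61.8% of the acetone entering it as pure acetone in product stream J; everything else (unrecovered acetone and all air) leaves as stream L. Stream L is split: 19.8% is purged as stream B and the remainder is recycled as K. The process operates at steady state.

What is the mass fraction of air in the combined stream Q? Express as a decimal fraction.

0.411

air enters only via U and leaves only via the purge: 865×0.166 = 0.198×(air in L), and the membrane unit passes all air, so air in Q = air in L = 725.2 g/s.
acetone in Q: m_A = 865×0.834 + (1−0.198)·(1−0.618)·m_A, so m_A = 721.41/0.6936 = 1040 g/s.
Q = 1040 + 725.2 = 1765.2 g/s.
air fraction in Q = 725.2/1765.2 = 0.411.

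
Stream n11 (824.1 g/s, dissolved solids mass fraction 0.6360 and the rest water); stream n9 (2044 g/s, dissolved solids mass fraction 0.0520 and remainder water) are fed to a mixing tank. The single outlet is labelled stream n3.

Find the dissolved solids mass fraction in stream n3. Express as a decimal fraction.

Total flow out = 824.1 + 2044 = 2868.1 g/s.
dissolved solids in = 824.1×0.636 + 2044×0.052 = 630.42 g/s.
dissolved solids mass fraction in n3 = 630.42/2868.1 = 0.2198.

0.2198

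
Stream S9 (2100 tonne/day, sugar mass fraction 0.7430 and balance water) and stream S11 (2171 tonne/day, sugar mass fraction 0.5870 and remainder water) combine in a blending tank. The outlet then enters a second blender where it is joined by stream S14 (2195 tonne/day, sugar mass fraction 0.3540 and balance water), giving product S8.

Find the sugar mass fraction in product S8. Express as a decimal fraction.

0.5586

Overall, product flow = 6466 tonne/day.
sugar in = 2100×0.743 + 2171×0.587 + 2195×0.354 = 3611.7 tonne/day.
sugar fraction in S8 = 0.5586.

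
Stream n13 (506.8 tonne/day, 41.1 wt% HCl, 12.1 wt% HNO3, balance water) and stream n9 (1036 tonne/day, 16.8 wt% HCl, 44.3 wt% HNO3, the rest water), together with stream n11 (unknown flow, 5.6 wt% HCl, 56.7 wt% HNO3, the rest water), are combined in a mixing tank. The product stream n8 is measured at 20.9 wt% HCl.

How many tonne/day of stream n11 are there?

Let n11 be the unknown flow. Total out = 1542.8 + n11.
HCl balance: 382.34 + 0.056·n11 = 0.209·(1542.8 + n11)
(0.056 − 0.209)·n11 = 0.209×1542.8 − 382.34 = -59.898
n11 = -59.898 / -0.153 = 391.49 tonne/day

391.5 tonne/day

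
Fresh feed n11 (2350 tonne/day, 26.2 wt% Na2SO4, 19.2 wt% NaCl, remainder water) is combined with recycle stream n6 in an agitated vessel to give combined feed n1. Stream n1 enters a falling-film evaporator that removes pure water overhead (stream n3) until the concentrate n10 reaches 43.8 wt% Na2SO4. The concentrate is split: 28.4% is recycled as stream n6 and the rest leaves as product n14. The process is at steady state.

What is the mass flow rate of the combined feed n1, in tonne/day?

2908 tonne/day

Overall Na2SO4 balance (none leaves overhead): Na2SO4 in fresh feed = Na2SO4 in product, i.e. 2350×0.262 = (1−0.284)·n10·0.438.
n10 = 615.7/(0.438×0.716) = 1963.3 tonne/day.
Recycle n6 = 0.284×1963.3 = 557.57 tonne/day.
Combined feed n1 = 2350 + 557.57 = 2907.6 tonne/day.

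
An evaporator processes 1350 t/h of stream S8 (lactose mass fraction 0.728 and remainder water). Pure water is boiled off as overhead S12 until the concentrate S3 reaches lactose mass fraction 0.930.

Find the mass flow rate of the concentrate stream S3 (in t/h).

lactose is conserved: 1350×0.728 = 982.8 t/h all reports to the concentrate.
Concentrate = 982.8/(target fraction) = 1056.8 t/h.

1057 t/h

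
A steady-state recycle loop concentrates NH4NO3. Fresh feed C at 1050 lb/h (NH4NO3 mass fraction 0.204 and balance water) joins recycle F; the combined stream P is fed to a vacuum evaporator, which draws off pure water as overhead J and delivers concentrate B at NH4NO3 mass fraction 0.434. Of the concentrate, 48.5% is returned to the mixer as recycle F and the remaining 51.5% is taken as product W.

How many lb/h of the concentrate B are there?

958.3 lb/h

Overall NH4NO3 balance (none leaves overhead): NH4NO3 in fresh feed = NH4NO3 in product, i.e. 1050×0.204 = (1−0.485)·B·0.434.
B = 214.2/(0.434×0.515) = 958.35 lb/h.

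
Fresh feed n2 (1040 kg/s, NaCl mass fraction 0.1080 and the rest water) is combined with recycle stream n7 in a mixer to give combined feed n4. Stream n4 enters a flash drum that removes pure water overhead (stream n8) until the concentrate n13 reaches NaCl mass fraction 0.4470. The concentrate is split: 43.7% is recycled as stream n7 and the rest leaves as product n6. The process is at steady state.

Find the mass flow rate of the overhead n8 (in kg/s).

Overall NaCl balance (none leaves overhead): NaCl in fresh feed = NaCl in product, i.e. 1040×0.108 = (1−0.437)·n13·0.447.
n13 = 112.32/(0.447×0.563) = 446.31 kg/s.
Recycle n7 = 0.437×446.31 = 195.04 kg/s.
Combined feed n4 = 1040 + 195.04 = 1235 kg/s.
Overhead n8 = n4 − n13 = 1235 − 446.31 = 788.72 kg/s.

788.7 kg/s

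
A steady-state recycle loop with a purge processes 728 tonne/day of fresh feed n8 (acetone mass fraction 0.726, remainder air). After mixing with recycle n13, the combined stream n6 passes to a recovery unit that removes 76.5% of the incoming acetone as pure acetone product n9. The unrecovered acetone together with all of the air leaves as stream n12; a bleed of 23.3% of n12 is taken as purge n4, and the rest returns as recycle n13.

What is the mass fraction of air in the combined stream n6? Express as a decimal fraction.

0.570

air enters only via n8 and leaves only via the purge: 728×0.274 = 0.233×(air in n12), and the recovery unit passes all air, so air in n6 = air in n12 = 856.1 tonne/day.
acetone in n6: m_A = 728×0.726 + (1−0.233)·(1−0.765)·m_A, so m_A = 528.53/0.8198 = 644.74 tonne/day.
n6 = 644.74 + 856.1 = 1500.8 tonne/day.
air fraction in n6 = 856.1/1500.8 = 0.570.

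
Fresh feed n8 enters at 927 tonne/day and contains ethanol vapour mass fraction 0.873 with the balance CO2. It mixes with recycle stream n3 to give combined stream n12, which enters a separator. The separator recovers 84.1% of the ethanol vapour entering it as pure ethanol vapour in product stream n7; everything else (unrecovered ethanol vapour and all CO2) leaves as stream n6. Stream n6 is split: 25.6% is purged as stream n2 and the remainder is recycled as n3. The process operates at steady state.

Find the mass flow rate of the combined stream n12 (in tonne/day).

CO2 enters only via n8 and leaves only via the purge: 927×0.127 = 0.256×(CO2 in n6), and the separator passes all CO2, so CO2 in n12 = CO2 in n6 = 459.88 tonne/day.
ethanol vapour in n12: m_A = 927×0.873 + (1−0.256)·(1−0.841)·m_A, so m_A = 809.27/0.8817 = 917.85 tonne/day.
n12 = 917.85 + 459.88 = 1377.7 tonne/day.

1378 tonne/day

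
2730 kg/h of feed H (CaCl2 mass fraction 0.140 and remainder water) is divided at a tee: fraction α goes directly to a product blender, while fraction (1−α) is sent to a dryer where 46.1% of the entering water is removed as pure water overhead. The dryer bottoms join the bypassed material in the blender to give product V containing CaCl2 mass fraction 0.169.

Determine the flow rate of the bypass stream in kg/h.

All 2730×0.140 = 382.2 kg/h of CaCl2 reaches V, so V = 382.2/0.169 = 2261.5 kg/h and vapour = 468.46 kg/h.
The evaporator receives (1−α)·2730 of feed at 0.860 water and removes 0.461 of that water:
0.461×0.860×(1−α)×2730 = 468.46
(1−α) = 468.46/1082.3 = 0.4328;  α = 0.5672.
Bypass flow = 0.5672×2730 = 1548.4 kg/h.

1548 kg/h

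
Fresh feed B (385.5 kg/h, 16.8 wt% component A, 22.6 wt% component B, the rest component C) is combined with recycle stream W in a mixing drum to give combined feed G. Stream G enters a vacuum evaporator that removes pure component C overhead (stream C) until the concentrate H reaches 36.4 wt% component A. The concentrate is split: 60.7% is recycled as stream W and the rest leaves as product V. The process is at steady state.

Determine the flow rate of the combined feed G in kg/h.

Overall component A balance (none leaves overhead): component A in fresh feed = component A in product, i.e. 385.5×0.168 = (1−0.607)·H·0.364.
H = 64.764/(0.364×0.393) = 452.73 kg/h.
Recycle W = 0.607×452.73 = 274.81 kg/h.
Combined feed G = 385.5 + 274.81 = 660.31 kg/h.

660.3 kg/h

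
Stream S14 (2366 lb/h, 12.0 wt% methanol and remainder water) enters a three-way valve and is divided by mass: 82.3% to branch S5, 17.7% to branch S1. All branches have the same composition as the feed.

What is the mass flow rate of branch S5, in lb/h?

Branch S5 flow = 0.823×2366 = 1947.2 lb/h.

1947 lb/h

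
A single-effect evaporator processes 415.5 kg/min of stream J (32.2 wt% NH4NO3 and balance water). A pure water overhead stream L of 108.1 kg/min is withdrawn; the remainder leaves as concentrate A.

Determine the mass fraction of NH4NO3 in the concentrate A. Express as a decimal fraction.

NH4NO3 is not removed: 415.5×0.322 = 133.79 kg/min of NH4NO3 enters A.
Concentrate = 415.5 − 108.1 = 307.4 kg/min.
Mass fraction = 133.79/307.4 = 0.435.

0.435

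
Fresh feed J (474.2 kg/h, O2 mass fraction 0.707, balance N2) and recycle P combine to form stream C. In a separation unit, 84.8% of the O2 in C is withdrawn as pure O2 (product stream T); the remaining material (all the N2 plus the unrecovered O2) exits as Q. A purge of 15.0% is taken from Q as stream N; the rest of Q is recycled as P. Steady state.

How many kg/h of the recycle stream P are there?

837.1 kg/h

N2 enters only via J and leaves only via the purge: 474.2×0.293 = 0.150×(N2 in Q), and the separation unit passes all N2, so N2 in C = N2 in Q = 926.27 kg/h.
O2 in C: m_A = 474.2×0.707 + (1−0.150)·(1−0.848)·m_A, so m_A = 335.26/0.8708 = 385 kg/h.
Q = (1−0.848)×385 + 926.27 = 984.79 kg/h.
Recycle P = (1−0.150)×984.79 = 837.07 kg/h.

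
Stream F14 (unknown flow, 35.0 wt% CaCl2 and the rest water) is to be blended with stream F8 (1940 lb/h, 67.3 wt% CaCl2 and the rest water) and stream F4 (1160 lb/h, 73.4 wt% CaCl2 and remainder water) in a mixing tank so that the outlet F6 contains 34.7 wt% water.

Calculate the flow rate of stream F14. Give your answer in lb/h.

438.2 lb/h

Let F14 be the unknown flow. Total out = 3100 + F14.
water balance: 942.94 + 0.650·F14 = 0.347·(3100 + F14)
(0.650 − 0.347)·F14 = 0.347×3100 − 942.94 = 132.76
F14 = 132.76 / 0.303 = 438.15 lb/h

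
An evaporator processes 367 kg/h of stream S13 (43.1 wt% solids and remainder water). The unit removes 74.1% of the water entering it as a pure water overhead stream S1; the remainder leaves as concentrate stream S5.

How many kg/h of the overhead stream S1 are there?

154.7 kg/h

water entering = 367×0.569 = 208.82 kg/h; overhead removed = 0.741×208.82 = 154.74 kg/h.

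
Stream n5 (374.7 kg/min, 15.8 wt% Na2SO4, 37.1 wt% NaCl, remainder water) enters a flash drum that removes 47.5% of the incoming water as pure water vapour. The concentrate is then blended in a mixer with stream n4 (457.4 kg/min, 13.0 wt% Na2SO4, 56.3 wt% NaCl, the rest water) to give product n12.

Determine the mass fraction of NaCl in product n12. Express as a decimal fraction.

0.530

Vapour removed = 0.475×0.471×374.7 = 83.83 kg/min; concentrate = 290.87 kg/min.
NaCl reaching the mixer = 139.01 (from concentrate) + 457.4×0.563 = 396.53 kg/min.
Product flow = 290.87 + 457.4 = 748.27 kg/min; NaCl fraction = 0.530.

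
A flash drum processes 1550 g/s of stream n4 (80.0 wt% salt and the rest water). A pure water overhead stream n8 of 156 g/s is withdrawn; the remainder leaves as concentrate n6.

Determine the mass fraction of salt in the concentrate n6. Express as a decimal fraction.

salt is not removed: 1550×0.800 = 1240 g/s of salt enters n6.
Concentrate = 1550 − 156 = 1394 g/s.
Mass fraction = 1240/1394 = 0.890.

0.890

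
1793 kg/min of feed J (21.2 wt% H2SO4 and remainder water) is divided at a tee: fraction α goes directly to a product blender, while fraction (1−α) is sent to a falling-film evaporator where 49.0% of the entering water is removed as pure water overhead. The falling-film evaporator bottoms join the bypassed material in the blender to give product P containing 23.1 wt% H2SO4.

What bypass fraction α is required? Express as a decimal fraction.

All 1793×0.212 = 380.12 kg/min of H2SO4 reaches P, so P = 380.12/0.231 = 1645.5 kg/min and vapour = 147.48 kg/min.
The evaporator receives (1−α)·1793 of feed at 0.788 water and removes 0.490 of that water:
0.490×0.788×(1−α)×1793 = 147.48
(1−α) = 147.48/692.31 = 0.2130;  α = 0.7870.

0.787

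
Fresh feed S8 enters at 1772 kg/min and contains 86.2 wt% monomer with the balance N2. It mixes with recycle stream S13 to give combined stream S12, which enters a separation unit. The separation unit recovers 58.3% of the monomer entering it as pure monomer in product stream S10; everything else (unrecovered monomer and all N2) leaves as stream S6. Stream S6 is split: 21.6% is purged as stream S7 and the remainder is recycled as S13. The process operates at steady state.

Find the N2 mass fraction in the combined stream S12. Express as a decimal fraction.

N2 enters only via S8 and leaves only via the purge: 1772×0.138 = 0.216×(N2 in S6), and the separation unit passes all N2, so N2 in S12 = N2 in S6 = 1132.1 kg/min.
monomer in S12: m_A = 1772×0.862 + (1−0.216)·(1−0.583)·m_A, so m_A = 1527.5/0.6731 = 2269.4 kg/min.
S12 = 2269.4 + 1132.1 = 3401.5 kg/min.
N2 fraction in S12 = 1132.1/3401.5 = 0.333.

0.333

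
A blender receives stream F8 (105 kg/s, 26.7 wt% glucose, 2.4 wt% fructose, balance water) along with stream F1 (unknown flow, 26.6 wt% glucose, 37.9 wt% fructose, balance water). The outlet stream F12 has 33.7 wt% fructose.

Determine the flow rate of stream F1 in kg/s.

Let F1 be the unknown flow. Total out = 105 + F1.
fructose balance: 2.52 + 0.379·F1 = 0.337·(105 + F1)
(0.379 − 0.337)·F1 = 0.337×105 − 2.52 = 32.865
F1 = 32.865 / 0.042 = 782.5 kg/s

782.5 kg/s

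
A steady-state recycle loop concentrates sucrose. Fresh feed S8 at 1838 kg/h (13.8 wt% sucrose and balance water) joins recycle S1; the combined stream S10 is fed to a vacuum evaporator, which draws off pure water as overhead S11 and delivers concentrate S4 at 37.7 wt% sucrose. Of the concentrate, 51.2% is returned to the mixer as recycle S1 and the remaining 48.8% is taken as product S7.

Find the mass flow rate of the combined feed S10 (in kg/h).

Overall sucrose balance (none leaves overhead): sucrose in fresh feed = sucrose in product, i.e. 1838×0.138 = (1−0.512)·S4·0.377.
S4 = 253.64/(0.377×0.488) = 1378.7 kg/h.
Recycle S1 = 0.512×1378.7 = 705.88 kg/h.
Combined feed S10 = 1838 + 705.88 = 2543.9 kg/h.

2544 kg/h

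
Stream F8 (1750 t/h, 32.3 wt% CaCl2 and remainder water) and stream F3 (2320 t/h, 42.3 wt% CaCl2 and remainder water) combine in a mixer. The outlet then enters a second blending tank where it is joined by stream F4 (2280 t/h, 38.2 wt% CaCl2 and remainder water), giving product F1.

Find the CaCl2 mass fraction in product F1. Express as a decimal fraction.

0.381

Overall, product flow = 6350 t/h.
CaCl2 in = 1750×0.323 + 2320×0.423 + 2280×0.382 = 2417.6 t/h.
CaCl2 fraction in F1 = 0.381.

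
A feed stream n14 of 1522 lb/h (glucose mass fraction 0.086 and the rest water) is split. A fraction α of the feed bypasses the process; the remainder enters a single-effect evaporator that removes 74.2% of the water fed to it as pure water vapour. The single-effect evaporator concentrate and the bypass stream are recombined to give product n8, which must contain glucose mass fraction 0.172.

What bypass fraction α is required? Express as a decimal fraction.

0.263

All 1522×0.086 = 130.89 lb/h of glucose reaches n8, so n8 = 130.89/0.172 = 761 lb/h and vapour = 761 lb/h.
The evaporator receives (1−α)·1522 of feed at 0.914 water and removes 0.742 of that water:
0.742×0.914×(1−α)×1522 = 761
(1−α) = 761/1032.2 = 0.7373;  α = 0.2627.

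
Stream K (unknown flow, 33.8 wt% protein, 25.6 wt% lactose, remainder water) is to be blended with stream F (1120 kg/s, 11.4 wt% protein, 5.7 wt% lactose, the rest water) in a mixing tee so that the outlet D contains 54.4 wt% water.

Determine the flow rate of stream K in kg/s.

2313 kg/s

Let K be the unknown flow. Total out = 1120 + K.
water balance: 928.48 + 0.406·K = 0.544·(1120 + K)
(0.406 − 0.544)·K = 0.544×1120 − 928.48 = -319.2
K = -319.2 / -0.138 = 2313 kg/s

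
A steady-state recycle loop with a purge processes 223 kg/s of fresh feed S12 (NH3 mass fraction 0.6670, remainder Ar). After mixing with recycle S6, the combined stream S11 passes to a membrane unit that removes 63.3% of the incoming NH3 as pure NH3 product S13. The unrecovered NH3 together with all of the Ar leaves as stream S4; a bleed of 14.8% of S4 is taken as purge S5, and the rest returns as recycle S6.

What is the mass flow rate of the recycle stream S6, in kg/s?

495.2 kg/s

Ar enters only via S12 and leaves only via the purge: 223×0.333 = 0.148×(Ar in S4), and the membrane unit passes all Ar, so Ar in S11 = Ar in S4 = 501.75 kg/s.
NH3 in S11: m_A = 223×0.667 + (1−0.148)·(1−0.633)·m_A, so m_A = 148.74/0.6873 = 216.41 kg/s.
S4 = (1−0.633)×216.41 + 501.75 = 581.17 kg/s.
Recycle S6 = (1−0.148)×581.17 = 495.16 kg/s.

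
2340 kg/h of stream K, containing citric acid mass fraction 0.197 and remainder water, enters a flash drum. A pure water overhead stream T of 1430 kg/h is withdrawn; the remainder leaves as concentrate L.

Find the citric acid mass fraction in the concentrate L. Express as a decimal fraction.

0.507

citric acid is not removed: 2340×0.197 = 460.98 kg/h of citric acid enters L.
Concentrate = 2340 − 1430 = 910 kg/h.
Mass fraction = 460.98/910 = 0.507.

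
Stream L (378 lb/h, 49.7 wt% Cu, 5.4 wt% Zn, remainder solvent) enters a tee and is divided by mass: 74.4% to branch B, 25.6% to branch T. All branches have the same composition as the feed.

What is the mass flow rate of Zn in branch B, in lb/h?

Branch B total = 0.744×378 = 281.23 lb/h.
Zn in B = 0.054×281.23 = 15.187 lb/h.

15.19 lb/h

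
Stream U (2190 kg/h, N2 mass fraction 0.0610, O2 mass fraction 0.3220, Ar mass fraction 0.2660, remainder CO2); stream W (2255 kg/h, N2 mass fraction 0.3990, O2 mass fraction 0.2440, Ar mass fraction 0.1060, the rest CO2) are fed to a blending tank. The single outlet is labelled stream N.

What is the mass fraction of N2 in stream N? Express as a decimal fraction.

Total flow out = 2190 + 2255 = 4445 kg/h.
N2 in = 2190×0.061 + 2255×0.399 = 1033.3 kg/h.
N2 mass fraction in N = 1033.3/4445 = 0.2325.

0.2325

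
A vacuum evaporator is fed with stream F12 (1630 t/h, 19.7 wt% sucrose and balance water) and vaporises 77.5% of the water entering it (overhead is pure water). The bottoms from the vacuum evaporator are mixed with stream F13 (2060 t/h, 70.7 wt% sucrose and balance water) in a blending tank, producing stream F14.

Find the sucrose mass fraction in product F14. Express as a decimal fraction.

Vapour removed = 0.775×0.803×1630 = 1014.4 t/h; concentrate = 615.61 t/h.
sucrose reaching the mixer = 321.11 (from concentrate) + 2060×0.707 = 1777.5 t/h.
Product flow = 615.61 + 2060 = 2675.6 t/h; sucrose fraction = 0.664.

0.664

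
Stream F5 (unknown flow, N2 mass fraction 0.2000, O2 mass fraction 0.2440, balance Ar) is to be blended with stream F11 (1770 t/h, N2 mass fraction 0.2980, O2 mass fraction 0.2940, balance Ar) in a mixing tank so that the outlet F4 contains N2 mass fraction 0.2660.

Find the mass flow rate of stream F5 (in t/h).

858.2 t/h

Let F5 be the unknown flow. Total out = 1770 + F5.
N2 balance: 527.46 + 0.200·F5 = 0.266·(1770 + F5)
(0.200 − 0.266)·F5 = 0.266×1770 − 527.46 = -56.64
F5 = -56.64 / -0.066 = 858.18 t/h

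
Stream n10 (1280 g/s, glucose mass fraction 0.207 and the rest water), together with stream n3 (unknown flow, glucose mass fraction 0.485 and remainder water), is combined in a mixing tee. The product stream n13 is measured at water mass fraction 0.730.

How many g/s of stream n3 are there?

Let n3 be the unknown flow. Total out = 1280 + n3.
water balance: 1015 + 0.515·n3 = 0.730·(1280 + n3)
(0.515 − 0.730)·n3 = 0.730×1280 − 1015 = -80.64
n3 = -80.64 / -0.215 = 375.07 g/s

375.1 g/s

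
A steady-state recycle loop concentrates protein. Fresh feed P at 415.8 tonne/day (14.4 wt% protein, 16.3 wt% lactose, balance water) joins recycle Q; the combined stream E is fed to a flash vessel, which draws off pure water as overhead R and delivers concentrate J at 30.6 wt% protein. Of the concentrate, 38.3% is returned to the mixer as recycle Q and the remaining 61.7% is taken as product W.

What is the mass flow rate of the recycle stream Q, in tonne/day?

Overall protein balance (none leaves overhead): protein in fresh feed = protein in product, i.e. 415.8×0.144 = (1−0.383)·J·0.306.
J = 59.875/(0.306×0.617) = 317.13 tonne/day.
Recycle Q = 0.383×317.13 = 121.46 tonne/day.

121.5 tonne/day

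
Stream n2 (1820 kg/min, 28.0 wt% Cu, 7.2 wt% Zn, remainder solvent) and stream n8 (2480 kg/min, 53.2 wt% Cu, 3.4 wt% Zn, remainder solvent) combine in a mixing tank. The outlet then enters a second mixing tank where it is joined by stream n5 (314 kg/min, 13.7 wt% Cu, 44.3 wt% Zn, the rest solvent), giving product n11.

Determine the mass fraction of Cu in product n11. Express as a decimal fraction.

0.4057

Overall, product flow = 4614 kg/min.
Cu in = 1820×0.280 + 2480×0.532 + 314×0.137 = 1872 kg/min.
Cu fraction in n11 = 0.4057.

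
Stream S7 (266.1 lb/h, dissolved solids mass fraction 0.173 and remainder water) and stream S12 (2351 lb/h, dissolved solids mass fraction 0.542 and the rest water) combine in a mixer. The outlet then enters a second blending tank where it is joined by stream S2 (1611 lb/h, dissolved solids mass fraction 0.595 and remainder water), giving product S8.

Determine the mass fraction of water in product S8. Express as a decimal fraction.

0.461

Overall, product flow = 4228.1 lb/h.
water in = 266.1×0.827 + 2351×0.458 + 1611×0.405 = 1949.3 lb/h.
water fraction in S8 = 0.461.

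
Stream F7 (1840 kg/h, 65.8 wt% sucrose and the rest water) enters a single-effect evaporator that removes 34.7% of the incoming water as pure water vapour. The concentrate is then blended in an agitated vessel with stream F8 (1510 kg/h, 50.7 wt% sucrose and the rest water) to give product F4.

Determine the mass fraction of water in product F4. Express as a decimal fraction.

0.369

Vapour removed = 0.347×0.342×1840 = 218.36 kg/h; concentrate = 1621.6 kg/h.
water reaching the mixer = 410.92 (from concentrate) + 1510×0.493 = 1155.3 kg/h.
Product flow = 1621.6 + 1510 = 3131.6 kg/h; water fraction = 0.369.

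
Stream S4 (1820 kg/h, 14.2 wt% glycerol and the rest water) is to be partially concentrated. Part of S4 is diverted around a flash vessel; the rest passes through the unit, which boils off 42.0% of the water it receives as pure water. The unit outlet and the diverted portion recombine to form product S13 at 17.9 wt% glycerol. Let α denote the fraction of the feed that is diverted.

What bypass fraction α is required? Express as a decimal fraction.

All 1820×0.142 = 258.44 kg/h of glycerol reaches S13, so S13 = 258.44/0.179 = 1443.8 kg/h and vapour = 376.2 kg/h.
The evaporator receives (1−α)·1820 of feed at 0.858 water and removes 0.420 of that water:
0.420×0.858×(1−α)×1820 = 376.2
(1−α) = 376.2/655.86 = 0.5736;  α = 0.4264.

0.426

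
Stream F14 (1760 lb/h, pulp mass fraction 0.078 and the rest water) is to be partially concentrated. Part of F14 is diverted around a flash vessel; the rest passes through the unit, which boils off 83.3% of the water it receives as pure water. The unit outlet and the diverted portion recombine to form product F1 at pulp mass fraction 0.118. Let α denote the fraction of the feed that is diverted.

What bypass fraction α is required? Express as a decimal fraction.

All 1760×0.078 = 137.28 lb/h of pulp reaches F1, so F1 = 137.28/0.118 = 1163.4 lb/h and vapour = 596.61 lb/h.
The evaporator receives (1−α)·1760 of feed at 0.922 water and removes 0.833 of that water:
0.833×0.922×(1−α)×1760 = 596.61
(1−α) = 596.61/1351.7 = 0.4414;  α = 0.5586.

0.559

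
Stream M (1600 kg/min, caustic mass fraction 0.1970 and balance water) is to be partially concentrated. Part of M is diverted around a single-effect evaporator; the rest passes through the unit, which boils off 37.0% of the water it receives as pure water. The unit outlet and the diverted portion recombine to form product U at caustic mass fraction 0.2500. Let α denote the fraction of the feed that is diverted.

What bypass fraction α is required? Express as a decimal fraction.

0.286

All 1600×0.197 = 315.2 kg/min of caustic reaches U, so U = 315.2/0.250 = 1260.8 kg/min and vapour = 339.2 kg/min.
The evaporator receives (1−α)·1600 of feed at 0.803 water and removes 0.370 of that water:
0.370×0.803×(1−α)×1600 = 339.2
(1−α) = 339.2/475.38 = 0.7135;  α = 0.2865.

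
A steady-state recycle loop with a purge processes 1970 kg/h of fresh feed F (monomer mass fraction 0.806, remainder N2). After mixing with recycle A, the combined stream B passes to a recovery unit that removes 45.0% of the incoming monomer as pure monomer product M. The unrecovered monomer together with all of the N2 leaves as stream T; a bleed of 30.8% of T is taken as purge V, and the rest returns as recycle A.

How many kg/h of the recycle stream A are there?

N2 enters only via F and leaves only via the purge: 1970×0.194 = 0.308×(N2 in T), and the recovery unit passes all N2, so N2 in B = N2 in T = 1240.8 kg/h.
monomer in B: m_A = 1970×0.806 + (1−0.308)·(1−0.450)·m_A, so m_A = 1587.8/0.6194 = 2563.5 kg/h.
T = (1−0.450)×2563.5 + 1240.8 = 2650.8 kg/h.
Recycle A = (1−0.308)×2650.8 = 1834.3 kg/h.

1834 kg/h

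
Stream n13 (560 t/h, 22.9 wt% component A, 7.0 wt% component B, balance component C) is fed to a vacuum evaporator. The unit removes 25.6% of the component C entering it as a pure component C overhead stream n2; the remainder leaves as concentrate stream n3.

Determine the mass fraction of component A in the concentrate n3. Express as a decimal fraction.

0.279

component A is not removed: 560×0.229 = 128.24 t/h of component A enters n3.
component C entering = 560×0.701 = 392.56 t/h; overhead removed = 0.256×392.56 = 100.5 t/h.
Concentrate = 560 − 100.5 = 459.5 t/h.
Mass fraction = 128.24/459.5 = 0.279.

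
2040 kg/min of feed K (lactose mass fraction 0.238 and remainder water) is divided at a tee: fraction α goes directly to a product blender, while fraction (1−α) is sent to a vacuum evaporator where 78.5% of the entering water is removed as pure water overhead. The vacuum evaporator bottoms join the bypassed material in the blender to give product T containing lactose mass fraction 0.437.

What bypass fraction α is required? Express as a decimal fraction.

All 2040×0.238 = 485.52 kg/min of lactose reaches T, so T = 485.52/0.437 = 1111 kg/min and vapour = 928.97 kg/min.
The evaporator receives (1−α)·2040 of feed at 0.762 water and removes 0.785 of that water:
0.785×0.762×(1−α)×2040 = 928.97
(1−α) = 928.97/1220.3 = 0.7613;  α = 0.2387.

0.239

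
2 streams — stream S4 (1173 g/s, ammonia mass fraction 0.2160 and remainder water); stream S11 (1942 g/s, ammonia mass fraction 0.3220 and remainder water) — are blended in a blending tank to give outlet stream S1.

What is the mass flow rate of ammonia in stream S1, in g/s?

ammonia out = ammonia in = 1173×0.216 + 1942×0.322 = 878.69 g/s.

878.7 g/s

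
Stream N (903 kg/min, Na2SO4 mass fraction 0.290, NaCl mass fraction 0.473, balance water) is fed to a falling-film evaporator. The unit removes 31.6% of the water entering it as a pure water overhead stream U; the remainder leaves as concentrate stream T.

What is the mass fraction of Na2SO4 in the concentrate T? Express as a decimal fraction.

Na2SO4 is not removed: 903×0.290 = 261.87 kg/min of Na2SO4 enters T.
water entering = 903×0.237 = 214.01 kg/min; overhead removed = 0.316×214.01 = 67.627 kg/min.
Concentrate = 903 − 67.627 = 835.37 kg/min.
Mass fraction = 261.87/835.37 = 0.313.

0.313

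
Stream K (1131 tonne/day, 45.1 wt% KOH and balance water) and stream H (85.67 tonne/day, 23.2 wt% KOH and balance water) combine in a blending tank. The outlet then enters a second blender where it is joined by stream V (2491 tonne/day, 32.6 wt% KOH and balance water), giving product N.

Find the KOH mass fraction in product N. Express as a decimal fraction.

Overall, product flow = 3707.7 tonne/day.
KOH in = 1131×0.451 + 85.67×0.232 + 2491×0.326 = 1342 tonne/day.
KOH fraction in N = 0.3620.

0.3620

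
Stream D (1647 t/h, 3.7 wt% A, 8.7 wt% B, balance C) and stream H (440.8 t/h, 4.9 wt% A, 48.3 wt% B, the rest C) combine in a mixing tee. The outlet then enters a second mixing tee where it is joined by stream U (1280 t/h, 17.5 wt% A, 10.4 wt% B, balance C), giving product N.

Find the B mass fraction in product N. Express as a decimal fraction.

0.145

Overall, product flow = 3367.8 t/h.
B in = 1647×0.087 + 440.8×0.483 + 1280×0.104 = 489.32 t/h.
B fraction in N = 0.145.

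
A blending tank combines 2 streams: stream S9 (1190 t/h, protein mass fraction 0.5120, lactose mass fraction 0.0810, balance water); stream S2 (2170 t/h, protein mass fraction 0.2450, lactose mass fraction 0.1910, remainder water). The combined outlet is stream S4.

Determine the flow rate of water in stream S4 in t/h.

1708 t/h

water out = water in = 1190×0.407 + 2170×0.564 = 1708.2 t/h.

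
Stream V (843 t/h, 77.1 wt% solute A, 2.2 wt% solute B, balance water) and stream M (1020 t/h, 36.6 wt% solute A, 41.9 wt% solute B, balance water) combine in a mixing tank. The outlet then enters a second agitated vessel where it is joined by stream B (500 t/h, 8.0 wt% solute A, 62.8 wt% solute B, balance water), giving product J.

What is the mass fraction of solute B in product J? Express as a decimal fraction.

0.322

Overall, product flow = 2363 t/h.
solute B in = 843×0.022 + 1020×0.419 + 500×0.628 = 759.93 t/h.
solute B fraction in J = 0.322.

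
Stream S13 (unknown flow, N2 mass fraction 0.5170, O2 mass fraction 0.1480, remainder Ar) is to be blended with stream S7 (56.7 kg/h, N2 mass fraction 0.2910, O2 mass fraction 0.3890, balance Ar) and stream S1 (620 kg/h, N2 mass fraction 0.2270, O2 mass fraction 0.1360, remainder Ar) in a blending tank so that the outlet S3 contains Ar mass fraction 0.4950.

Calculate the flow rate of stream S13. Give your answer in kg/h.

Let S13 be the unknown flow. Total out = 676.7 + S13.
Ar balance: 413.08 + 0.335·S13 = 0.495·(676.7 + S13)
(0.335 − 0.495)·S13 = 0.495×676.7 − 413.08 = -78.118
S13 = -78.118 / -0.160 = 488.23 kg/h

488.2 kg/h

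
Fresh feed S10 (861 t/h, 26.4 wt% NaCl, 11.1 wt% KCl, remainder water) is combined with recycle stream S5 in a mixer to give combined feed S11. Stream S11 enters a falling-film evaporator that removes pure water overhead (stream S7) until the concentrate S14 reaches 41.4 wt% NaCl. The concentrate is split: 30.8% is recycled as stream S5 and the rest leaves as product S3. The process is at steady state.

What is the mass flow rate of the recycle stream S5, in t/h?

Overall NaCl balance (none leaves overhead): NaCl in fresh feed = NaCl in product, i.e. 861×0.264 = (1−0.308)·S14·0.414.
S14 = 227.3/(0.414×0.692) = 793.42 t/h.
Recycle S5 = 0.308×793.42 = 244.37 t/h.

244.4 t/h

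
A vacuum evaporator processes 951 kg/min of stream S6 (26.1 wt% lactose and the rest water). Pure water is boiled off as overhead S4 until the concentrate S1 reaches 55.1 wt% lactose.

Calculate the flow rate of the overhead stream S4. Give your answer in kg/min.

lactose is conserved: 951×0.261 = 248.21 kg/min all reports to the concentrate.
Concentrate = 248.21/(target fraction) = 450.47 kg/min.
Overhead = 951 − 450.47 = 500.53 kg/min.

500.5 kg/min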